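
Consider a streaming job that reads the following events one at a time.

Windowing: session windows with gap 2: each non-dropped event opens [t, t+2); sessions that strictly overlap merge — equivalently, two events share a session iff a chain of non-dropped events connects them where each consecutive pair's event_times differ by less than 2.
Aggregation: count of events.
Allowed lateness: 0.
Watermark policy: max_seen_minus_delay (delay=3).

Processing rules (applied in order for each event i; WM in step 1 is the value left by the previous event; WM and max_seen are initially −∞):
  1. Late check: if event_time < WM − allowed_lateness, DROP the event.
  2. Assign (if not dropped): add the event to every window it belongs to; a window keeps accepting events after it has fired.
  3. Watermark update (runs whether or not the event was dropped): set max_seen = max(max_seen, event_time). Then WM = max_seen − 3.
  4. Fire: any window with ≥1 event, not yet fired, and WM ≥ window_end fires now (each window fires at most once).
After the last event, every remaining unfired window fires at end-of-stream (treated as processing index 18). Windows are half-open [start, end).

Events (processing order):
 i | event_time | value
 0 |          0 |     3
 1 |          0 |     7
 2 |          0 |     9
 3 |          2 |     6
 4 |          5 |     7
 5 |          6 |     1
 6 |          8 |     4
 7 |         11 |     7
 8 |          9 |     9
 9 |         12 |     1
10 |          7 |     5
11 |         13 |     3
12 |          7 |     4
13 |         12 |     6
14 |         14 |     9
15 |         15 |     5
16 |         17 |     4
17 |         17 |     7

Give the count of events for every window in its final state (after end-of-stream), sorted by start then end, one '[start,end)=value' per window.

[0,2)=3 [2,4)=1 [5,8)=2 [8,11)=2 [11,17)=6 [17,19)=2

i=0 t=0 v=3: → [0,2); WM=-3
i=1 t=0 v=7: → [0,2); WM=-3
i=2 t=0 v=9: → [0,2); WM=-3
i=3 t=2 v=6: → [2,4); WM=-1
i=4 t=5 v=7: → [5,7); WM=2
i=5 t=6 v=1: → [5,8); WM=3
i=6 t=8 v=4: → [8,10); WM=5
i=7 t=11 v=7: → [11,13); WM=8
i=8 t=9 v=9: → [8,11); WM=8
i=9 t=12 v=1: → [11,14); WM=9
i=10 t=7 v=5: DROP (t<9-0); WM=9
i=11 t=13 v=3: → [11,15); WM=10
i=12 t=7 v=4: DROP (t<10-0); WM=10
i=13 t=12 v=6: → [11,15); WM=10
i=14 t=14 v=9: → [11,16); WM=11
i=15 t=15 v=5: → [11,17); WM=12
i=16 t=17 v=4: → [17,19); WM=14
i=17 t=17 v=7: → [17,19); WM=14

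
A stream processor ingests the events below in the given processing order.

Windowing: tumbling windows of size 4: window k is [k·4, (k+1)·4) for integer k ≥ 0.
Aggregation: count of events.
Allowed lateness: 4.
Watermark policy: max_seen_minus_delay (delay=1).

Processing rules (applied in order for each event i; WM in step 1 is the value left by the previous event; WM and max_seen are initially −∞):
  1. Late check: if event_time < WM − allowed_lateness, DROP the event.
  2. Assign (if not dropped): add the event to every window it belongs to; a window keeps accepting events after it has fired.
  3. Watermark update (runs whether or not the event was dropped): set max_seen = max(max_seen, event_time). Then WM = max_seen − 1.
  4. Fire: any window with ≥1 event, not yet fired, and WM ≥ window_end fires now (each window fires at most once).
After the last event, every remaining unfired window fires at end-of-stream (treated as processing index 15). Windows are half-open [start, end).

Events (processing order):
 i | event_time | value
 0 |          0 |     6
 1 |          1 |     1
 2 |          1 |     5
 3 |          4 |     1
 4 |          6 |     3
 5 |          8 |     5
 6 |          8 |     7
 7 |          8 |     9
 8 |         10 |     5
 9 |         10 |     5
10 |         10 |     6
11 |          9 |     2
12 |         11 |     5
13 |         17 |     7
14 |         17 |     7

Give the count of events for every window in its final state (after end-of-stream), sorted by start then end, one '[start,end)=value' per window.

i=0 t=0 v=6: → [0,4); WM=-1
i=1 t=1 v=1: → [0,4); WM=0
i=2 t=1 v=5: → [0,4); WM=0
i=3 t=4 v=1: → [4,8); WM=3
i=4 t=6 v=3: → [4,8); WM=5; [0,4) fires=3
i=5 t=8 v=5: → [8,12); WM=7
i=6 t=8 v=7: → [8,12); WM=7
i=7 t=8 v=9: → [8,12); WM=7
i=8 t=10 v=5: → [8,12); WM=9; [4,8) fires=2
i=9 t=10 v=5: → [8,12); WM=9
i=10 t=10 v=6: → [8,12); WM=9
i=11 t=9 v=2: → [8,12); WM=9
i=12 t=11 v=5: → [8,12); WM=10
i=13 t=17 v=7: → [16,20); WM=16; [8,12) fires=8
i=14 t=17 v=7: → [16,20); WM=16

[0,4)=3 [4,8)=2 [8,12)=8 [16,20)=2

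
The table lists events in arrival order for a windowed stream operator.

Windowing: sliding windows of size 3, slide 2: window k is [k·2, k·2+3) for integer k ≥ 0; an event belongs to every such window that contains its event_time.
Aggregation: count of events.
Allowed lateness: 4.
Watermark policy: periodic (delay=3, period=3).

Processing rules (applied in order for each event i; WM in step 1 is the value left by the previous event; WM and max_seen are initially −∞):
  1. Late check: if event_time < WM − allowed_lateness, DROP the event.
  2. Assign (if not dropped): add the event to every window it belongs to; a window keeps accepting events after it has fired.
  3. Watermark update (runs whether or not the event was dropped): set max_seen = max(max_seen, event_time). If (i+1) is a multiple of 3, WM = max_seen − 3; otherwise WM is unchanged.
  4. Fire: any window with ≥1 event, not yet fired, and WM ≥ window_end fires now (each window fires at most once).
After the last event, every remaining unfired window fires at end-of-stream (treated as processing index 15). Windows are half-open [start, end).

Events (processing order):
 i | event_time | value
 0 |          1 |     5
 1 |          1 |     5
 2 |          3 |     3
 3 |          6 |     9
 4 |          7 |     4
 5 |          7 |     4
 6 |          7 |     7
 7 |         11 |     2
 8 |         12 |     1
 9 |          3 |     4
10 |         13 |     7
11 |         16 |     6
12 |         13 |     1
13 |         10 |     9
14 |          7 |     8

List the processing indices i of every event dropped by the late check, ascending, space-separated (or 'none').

i=0 t=1 v=5: → [0,3); WM=−∞
i=1 t=1 v=5: → [0,3); WM=−∞
i=2 t=3 v=3: → [2,5); WM=0
i=3 t=6 v=9: → [6,9),[4,7); WM=0
i=4 t=7 v=4: → [6,9); WM=0
i=5 t=7 v=4: → [6,9); WM=4; [0,3) fires=2
i=6 t=7 v=7: → [6,9); WM=4
i=7 t=11 v=2: → [10,13); WM=4
i=8 t=12 v=1: → [12,15),[10,13); WM=9; [2,5) fires=1 [4,7) fires=1 [6,9) fires=4
i=9 t=3 v=4: DROP (t<9-4); WM=9
i=10 t=13 v=7: → [12,15); WM=9
i=11 t=16 v=6: → [16,19),[14,17); WM=13; [10,13) fires=2
i=12 t=13 v=1: → [12,15); WM=13
i=13 t=10 v=9: → [10,13),[8,11); WM=13; [8,11) fires=1
i=14 t=7 v=8: DROP (t<13-4); WM=13

9 14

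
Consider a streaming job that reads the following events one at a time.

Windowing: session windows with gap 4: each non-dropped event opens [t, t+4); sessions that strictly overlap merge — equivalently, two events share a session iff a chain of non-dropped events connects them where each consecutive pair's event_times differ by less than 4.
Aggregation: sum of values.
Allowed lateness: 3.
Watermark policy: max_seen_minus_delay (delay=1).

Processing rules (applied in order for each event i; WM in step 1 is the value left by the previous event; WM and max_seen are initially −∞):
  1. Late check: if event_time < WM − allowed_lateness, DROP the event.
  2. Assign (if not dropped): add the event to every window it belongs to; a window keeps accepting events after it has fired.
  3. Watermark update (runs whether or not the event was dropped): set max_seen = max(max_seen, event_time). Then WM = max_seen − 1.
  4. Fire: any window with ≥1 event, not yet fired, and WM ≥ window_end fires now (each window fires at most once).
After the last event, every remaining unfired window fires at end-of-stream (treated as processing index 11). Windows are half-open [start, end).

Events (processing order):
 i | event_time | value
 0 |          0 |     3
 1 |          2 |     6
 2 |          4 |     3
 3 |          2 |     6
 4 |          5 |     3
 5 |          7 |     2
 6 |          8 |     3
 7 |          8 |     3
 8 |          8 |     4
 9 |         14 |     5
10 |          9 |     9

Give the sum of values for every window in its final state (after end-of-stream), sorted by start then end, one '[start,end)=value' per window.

[0,12)=33 [14,18)=5

i=0 t=0 v=3: → [0,4); WM=-1
i=1 t=2 v=6: → [0,6); WM=1
i=2 t=4 v=3: → [0,8); WM=3
i=3 t=2 v=6: → [0,8); WM=3
i=4 t=5 v=3: → [0,9); WM=4
i=5 t=7 v=2: → [0,11); WM=6
i=6 t=8 v=3: → [0,12); WM=7
i=7 t=8 v=3: → [0,12); WM=7
i=8 t=8 v=4: → [0,12); WM=7
i=9 t=14 v=5: → [14,18); WM=13
i=10 t=9 v=9: DROP (t<13-3); WM=13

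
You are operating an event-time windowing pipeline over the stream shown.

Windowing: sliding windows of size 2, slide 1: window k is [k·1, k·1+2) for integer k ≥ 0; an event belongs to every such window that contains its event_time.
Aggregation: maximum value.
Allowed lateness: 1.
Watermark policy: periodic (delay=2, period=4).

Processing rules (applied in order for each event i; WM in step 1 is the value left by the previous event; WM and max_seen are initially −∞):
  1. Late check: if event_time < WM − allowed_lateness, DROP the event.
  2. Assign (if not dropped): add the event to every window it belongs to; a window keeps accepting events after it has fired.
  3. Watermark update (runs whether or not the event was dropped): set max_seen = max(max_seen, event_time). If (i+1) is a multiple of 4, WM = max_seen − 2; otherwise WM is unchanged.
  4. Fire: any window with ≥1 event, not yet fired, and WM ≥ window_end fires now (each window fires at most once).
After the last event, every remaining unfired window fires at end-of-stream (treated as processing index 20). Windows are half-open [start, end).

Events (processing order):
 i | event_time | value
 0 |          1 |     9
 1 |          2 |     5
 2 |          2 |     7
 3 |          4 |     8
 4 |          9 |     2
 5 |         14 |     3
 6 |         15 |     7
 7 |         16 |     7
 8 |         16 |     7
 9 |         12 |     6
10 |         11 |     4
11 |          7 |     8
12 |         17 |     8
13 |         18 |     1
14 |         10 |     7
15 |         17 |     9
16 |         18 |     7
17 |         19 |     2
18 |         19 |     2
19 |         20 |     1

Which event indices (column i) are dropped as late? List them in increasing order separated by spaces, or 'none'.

9 10 11 14

i=0 t=1 v=9: → [1,3),[0,2); WM=−∞
i=1 t=2 v=5: → [2,4),[1,3); WM=−∞
i=2 t=2 v=7: → [2,4),[1,3); WM=−∞
i=3 t=4 v=8: → [4,6),[3,5); WM=2; [0,2) fires=9
i=4 t=9 v=2: → [9,11),[8,10); WM=2
i=5 t=14 v=3: → [14,16),[13,15); WM=2
i=6 t=15 v=7: → [15,17),[14,16); WM=2
i=7 t=16 v=7: → [16,18),[15,17); WM=14; [1,3) fires=9 [2,4) fires=7 [3,5) fires=8 [4,6) fires=8 [8,10) fires=2 [9,11) fires=2
i=8 t=16 v=7: → [16,18),[15,17); WM=14
i=9 t=12 v=6: DROP (t<14-1); WM=14
i=10 t=11 v=4: DROP (t<14-1); WM=14
i=11 t=7 v=8: DROP (t<14-1); WM=14
i=12 t=17 v=8: → [17,19),[16,18); WM=14
i=13 t=18 v=1: → [18,20),[17,19); WM=14
i=14 t=10 v=7: DROP (t<14-1); WM=14
i=15 t=17 v=9: → [17,19),[16,18); WM=16; [13,15) fires=3 [14,16) fires=7
i=16 t=18 v=7: → [18,20),[17,19); WM=16
i=17 t=19 v=2: → [19,21),[18,20); WM=16
i=18 t=19 v=2: → [19,21),[18,20); WM=16
i=19 t=20 v=1: → [20,22),[19,21); WM=18; [15,17) fires=7 [16,18) fires=9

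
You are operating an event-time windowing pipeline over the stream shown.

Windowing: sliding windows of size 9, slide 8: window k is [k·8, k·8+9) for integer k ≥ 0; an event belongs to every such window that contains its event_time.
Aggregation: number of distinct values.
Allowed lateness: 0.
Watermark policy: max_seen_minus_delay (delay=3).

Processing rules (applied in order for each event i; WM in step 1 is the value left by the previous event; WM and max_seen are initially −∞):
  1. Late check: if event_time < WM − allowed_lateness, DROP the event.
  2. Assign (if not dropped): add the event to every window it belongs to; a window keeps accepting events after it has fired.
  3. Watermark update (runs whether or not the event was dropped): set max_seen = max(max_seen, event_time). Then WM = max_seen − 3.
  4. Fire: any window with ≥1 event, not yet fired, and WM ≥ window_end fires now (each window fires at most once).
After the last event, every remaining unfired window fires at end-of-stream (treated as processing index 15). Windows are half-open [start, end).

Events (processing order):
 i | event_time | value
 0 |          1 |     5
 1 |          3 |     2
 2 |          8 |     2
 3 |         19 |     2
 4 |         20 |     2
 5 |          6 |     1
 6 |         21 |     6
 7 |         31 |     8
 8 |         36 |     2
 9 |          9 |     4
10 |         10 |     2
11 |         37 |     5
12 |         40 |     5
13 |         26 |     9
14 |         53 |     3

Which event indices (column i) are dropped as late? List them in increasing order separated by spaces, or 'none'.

i=0 t=1 v=5: → [0,9); WM=-2
i=1 t=3 v=2: → [0,9); WM=0
i=2 t=8 v=2: → [8,17),[0,9); WM=5
i=3 t=19 v=2: → [16,25); WM=16; [0,9) fires=2
i=4 t=20 v=2: → [16,25); WM=17; [8,17) fires=1
i=5 t=6 v=1: DROP (t<17-0); WM=17
i=6 t=21 v=6: → [16,25); WM=18
i=7 t=31 v=8: → [24,33); WM=28; [16,25) fires=2
i=8 t=36 v=2: → [32,41); WM=33; [24,33) fires=1
i=9 t=9 v=4: DROP (t<33-0); WM=33
i=10 t=10 v=2: DROP (t<33-0); WM=33
i=11 t=37 v=5: → [32,41); WM=34
i=12 t=40 v=5: → [40,49),[32,41); WM=37
i=13 t=26 v=9: DROP (t<37-0); WM=37
i=14 t=53 v=3: → [48,57); WM=50; [32,41) fires=2 [40,49) fires=1

5 9 10 13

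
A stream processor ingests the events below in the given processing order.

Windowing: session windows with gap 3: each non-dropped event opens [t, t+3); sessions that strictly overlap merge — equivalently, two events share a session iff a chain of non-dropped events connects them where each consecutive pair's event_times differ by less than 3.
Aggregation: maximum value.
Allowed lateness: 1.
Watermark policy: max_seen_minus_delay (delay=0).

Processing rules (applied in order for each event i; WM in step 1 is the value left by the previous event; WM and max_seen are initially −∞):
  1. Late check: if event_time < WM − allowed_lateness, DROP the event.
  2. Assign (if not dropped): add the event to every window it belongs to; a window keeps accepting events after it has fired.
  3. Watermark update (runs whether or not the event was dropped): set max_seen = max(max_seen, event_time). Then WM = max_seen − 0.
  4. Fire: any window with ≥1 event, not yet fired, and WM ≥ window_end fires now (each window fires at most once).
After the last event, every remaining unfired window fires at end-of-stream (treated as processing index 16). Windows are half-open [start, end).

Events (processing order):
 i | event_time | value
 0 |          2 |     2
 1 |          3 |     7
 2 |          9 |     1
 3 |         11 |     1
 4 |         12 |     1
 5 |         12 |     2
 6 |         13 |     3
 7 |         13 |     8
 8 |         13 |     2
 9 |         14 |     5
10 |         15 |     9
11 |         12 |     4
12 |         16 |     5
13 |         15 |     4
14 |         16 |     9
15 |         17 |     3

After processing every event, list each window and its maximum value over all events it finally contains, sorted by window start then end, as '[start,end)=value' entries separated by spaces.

[2,6)=7 [9,20)=9

i=0 t=2 v=2: → [2,5); WM=2
i=1 t=3 v=7: → [2,6); WM=3
i=2 t=9 v=1: → [9,12); WM=9
i=3 t=11 v=1: → [9,14); WM=11
i=4 t=12 v=1: → [9,15); WM=12
i=5 t=12 v=2: → [9,15); WM=12
i=6 t=13 v=3: → [9,16); WM=13
i=7 t=13 v=8: → [9,16); WM=13
i=8 t=13 v=2: → [9,16); WM=13
i=9 t=14 v=5: → [9,17); WM=14
i=10 t=15 v=9: → [9,18); WM=15
i=11 t=12 v=4: DROP (t<15-1); WM=15
i=12 t=16 v=5: → [9,19); WM=16
i=13 t=15 v=4: → [9,19); WM=16
i=14 t=16 v=9: → [9,19); WM=16
i=15 t=17 v=3: → [9,20); WM=17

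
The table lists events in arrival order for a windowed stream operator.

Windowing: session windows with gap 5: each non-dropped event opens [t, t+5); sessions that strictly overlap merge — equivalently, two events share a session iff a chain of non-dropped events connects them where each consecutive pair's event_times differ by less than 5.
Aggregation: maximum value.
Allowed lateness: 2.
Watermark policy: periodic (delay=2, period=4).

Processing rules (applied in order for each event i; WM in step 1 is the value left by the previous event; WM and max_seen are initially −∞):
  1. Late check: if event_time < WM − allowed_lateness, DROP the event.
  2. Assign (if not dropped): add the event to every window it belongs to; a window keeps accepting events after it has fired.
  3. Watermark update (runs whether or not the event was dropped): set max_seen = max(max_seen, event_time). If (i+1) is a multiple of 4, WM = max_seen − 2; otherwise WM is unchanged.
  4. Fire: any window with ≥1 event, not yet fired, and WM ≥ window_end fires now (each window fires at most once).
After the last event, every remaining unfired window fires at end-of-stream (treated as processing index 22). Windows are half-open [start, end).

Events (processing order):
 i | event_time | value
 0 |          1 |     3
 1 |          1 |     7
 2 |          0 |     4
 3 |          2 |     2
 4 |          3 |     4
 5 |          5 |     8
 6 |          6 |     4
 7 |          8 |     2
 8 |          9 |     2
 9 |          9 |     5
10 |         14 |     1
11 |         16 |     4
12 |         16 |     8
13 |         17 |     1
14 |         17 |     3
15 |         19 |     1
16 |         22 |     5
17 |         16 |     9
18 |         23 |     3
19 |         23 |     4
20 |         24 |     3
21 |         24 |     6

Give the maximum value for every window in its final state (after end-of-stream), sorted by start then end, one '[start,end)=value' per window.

[0,14)=8 [14,29)=9

i=0 t=1 v=3: → [1,6); WM=−∞
i=1 t=1 v=7: → [1,6); WM=−∞
i=2 t=0 v=4: → [0,6); WM=−∞
i=3 t=2 v=2: → [0,7); WM=0
i=4 t=3 v=4: → [0,8); WM=0
i=5 t=5 v=8: → [0,10); WM=0
i=6 t=6 v=4: → [0,11); WM=0
i=7 t=8 v=2: → [0,13); WM=6
i=8 t=9 v=2: → [0,14); WM=6
i=9 t=9 v=5: → [0,14); WM=6
i=10 t=14 v=1: → [14,19); WM=6
i=11 t=16 v=4: → [14,21); WM=14
i=12 t=16 v=8: → [14,21); WM=14
i=13 t=17 v=1: → [14,22); WM=14
i=14 t=17 v=3: → [14,22); WM=14
i=15 t=19 v=1: → [14,24); WM=17
i=16 t=22 v=5: → [14,27); WM=17
i=17 t=16 v=9: → [14,27); WM=17
i=18 t=23 v=3: → [14,28); WM=17
i=19 t=23 v=4: → [14,28); WM=21
i=20 t=24 v=3: → [14,29); WM=21
i=21 t=24 v=6: → [14,29); WM=21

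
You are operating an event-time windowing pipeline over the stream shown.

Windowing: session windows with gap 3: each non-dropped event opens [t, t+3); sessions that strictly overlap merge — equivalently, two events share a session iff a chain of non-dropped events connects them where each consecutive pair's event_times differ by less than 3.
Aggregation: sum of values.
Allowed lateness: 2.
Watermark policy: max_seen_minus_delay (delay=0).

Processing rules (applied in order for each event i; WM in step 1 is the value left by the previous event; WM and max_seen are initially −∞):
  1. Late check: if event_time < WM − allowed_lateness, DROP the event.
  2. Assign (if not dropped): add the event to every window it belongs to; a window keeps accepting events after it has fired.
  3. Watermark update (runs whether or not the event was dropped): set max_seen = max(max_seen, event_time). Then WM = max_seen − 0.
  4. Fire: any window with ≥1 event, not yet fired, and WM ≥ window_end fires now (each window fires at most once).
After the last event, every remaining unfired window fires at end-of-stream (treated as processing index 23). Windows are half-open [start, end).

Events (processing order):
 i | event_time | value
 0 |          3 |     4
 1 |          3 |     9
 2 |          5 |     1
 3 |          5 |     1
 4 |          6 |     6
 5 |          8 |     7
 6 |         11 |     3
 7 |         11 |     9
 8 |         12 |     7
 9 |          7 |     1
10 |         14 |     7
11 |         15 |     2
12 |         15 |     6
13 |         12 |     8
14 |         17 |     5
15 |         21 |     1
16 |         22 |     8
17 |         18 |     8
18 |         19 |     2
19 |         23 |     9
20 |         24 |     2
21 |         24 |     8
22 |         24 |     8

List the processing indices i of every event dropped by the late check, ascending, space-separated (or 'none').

i=0 t=3 v=4: → [3,6); WM=3
i=1 t=3 v=9: → [3,6); WM=3
i=2 t=5 v=1: → [3,8); WM=5
i=3 t=5 v=1: → [3,8); WM=5
i=4 t=6 v=6: → [3,9); WM=6
i=5 t=8 v=7: → [3,11); WM=8
i=6 t=11 v=3: → [11,14); WM=11
i=7 t=11 v=9: → [11,14); WM=11
i=8 t=12 v=7: → [11,15); WM=12
i=9 t=7 v=1: DROP (t<12-2); WM=12
i=10 t=14 v=7: → [11,17); WM=14
i=11 t=15 v=2: → [11,18); WM=15
i=12 t=15 v=6: → [11,18); WM=15
i=13 t=12 v=8: DROP (t<15-2); WM=15
i=14 t=17 v=5: → [11,20); WM=17
i=15 t=21 v=1: → [21,24); WM=21
i=16 t=22 v=8: → [21,25); WM=22
i=17 t=18 v=8: DROP (t<22-2); WM=22
i=18 t=19 v=2: DROP (t<22-2); WM=22
i=19 t=23 v=9: → [21,26); WM=23
i=20 t=24 v=2: → [21,27); WM=24
i=21 t=24 v=8: → [21,27); WM=24
i=22 t=24 v=8: → [21,27); WM=24

9 13 17 18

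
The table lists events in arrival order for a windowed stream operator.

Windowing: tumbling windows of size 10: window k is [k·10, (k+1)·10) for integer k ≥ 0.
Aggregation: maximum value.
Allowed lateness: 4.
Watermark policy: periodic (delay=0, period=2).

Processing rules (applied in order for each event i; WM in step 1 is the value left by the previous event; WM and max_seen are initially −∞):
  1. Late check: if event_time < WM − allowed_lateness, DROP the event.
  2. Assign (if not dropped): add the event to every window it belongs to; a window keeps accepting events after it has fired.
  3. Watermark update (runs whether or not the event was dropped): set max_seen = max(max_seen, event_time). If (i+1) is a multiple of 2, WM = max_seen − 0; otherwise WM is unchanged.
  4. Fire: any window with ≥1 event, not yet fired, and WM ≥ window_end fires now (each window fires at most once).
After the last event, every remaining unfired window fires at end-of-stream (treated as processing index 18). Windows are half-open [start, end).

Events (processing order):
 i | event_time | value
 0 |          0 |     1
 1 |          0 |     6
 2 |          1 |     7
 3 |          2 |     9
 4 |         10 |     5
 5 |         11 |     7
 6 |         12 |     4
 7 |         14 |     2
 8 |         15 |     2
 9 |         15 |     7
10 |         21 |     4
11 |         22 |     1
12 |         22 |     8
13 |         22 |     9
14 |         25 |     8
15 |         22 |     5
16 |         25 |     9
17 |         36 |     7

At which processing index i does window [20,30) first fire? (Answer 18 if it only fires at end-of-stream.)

i=0 t=0 v=1: → [0,10); WM=−∞
i=1 t=0 v=6: → [0,10); WM=0
i=2 t=1 v=7: → [0,10); WM=0
i=3 t=2 v=9: → [0,10); WM=2
i=4 t=10 v=5: → [10,20); WM=2
i=5 t=11 v=7: → [10,20); WM=11; [0,10) fires=9
i=6 t=12 v=4: → [10,20); WM=11
i=7 t=14 v=2: → [10,20); WM=14
i=8 t=15 v=2: → [10,20); WM=14
i=9 t=15 v=7: → [10,20); WM=15
i=10 t=21 v=4: → [20,30); WM=15
i=11 t=22 v=1: → [20,30); WM=22; [10,20) fires=7
i=12 t=22 v=8: → [20,30); WM=22
i=13 t=22 v=9: → [20,30); WM=22
i=14 t=25 v=8: → [20,30); WM=22
i=15 t=22 v=5: → [20,30); WM=25
i=16 t=25 v=9: → [20,30); WM=25
i=17 t=36 v=7: → [30,40); WM=36; [20,30) fires=9

17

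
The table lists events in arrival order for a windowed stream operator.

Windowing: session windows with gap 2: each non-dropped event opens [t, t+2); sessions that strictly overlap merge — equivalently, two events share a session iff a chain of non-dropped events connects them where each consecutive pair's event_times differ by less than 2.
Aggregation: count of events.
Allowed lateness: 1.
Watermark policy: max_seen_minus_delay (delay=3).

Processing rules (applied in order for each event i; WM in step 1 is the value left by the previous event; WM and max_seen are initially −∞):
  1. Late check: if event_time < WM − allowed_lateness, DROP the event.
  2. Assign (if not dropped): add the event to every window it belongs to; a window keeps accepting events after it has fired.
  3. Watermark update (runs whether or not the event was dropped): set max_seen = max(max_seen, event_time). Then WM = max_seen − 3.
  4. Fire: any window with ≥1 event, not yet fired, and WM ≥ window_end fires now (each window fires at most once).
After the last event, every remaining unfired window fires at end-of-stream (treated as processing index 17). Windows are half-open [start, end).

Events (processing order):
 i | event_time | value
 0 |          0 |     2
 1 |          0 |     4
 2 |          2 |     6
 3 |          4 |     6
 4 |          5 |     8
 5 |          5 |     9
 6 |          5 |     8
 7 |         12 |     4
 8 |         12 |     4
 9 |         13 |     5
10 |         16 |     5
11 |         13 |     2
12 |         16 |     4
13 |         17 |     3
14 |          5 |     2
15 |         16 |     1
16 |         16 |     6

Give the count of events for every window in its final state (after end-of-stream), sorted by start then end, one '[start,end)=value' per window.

i=0 t=0 v=2: → [0,2); WM=-3
i=1 t=0 v=4: → [0,2); WM=-3
i=2 t=2 v=6: → [2,4); WM=-1
i=3 t=4 v=6: → [4,6); WM=1
i=4 t=5 v=8: → [4,7); WM=2
i=5 t=5 v=9: → [4,7); WM=2
i=6 t=5 v=8: → [4,7); WM=2
i=7 t=12 v=4: → [12,14); WM=9
i=8 t=12 v=4: → [12,14); WM=9
i=9 t=13 v=5: → [12,15); WM=10
i=10 t=16 v=5: → [16,18); WM=13
i=11 t=13 v=2: → [12,15); WM=13
i=12 t=16 v=4: → [16,18); WM=13
i=13 t=17 v=3: → [16,19); WM=14
i=14 t=5 v=2: DROP (t<14-1); WM=14
i=15 t=16 v=1: → [16,19); WM=14
i=16 t=16 v=6: → [16,19); WM=14

[0,2)=2 [2,4)=1 [4,7)=4 [12,15)=4 [16,19)=5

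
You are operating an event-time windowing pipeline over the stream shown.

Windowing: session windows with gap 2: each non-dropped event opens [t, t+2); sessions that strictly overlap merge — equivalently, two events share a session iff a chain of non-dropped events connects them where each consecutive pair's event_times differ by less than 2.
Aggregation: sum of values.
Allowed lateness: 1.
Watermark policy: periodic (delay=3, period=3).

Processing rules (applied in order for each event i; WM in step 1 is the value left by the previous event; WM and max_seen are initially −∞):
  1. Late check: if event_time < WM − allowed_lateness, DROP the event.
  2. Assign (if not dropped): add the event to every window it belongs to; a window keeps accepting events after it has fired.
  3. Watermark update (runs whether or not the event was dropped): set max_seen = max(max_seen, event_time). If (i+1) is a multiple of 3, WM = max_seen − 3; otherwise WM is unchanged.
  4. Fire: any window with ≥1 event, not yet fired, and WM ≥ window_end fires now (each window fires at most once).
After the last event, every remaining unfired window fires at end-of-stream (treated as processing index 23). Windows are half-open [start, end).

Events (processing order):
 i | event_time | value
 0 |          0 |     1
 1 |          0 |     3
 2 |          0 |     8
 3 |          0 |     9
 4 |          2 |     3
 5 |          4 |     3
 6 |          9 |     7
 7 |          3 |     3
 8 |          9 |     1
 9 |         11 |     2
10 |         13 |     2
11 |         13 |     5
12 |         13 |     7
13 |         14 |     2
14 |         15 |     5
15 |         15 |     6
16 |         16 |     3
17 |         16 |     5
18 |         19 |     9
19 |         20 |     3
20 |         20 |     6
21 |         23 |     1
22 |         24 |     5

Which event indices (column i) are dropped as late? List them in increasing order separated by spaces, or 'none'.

i=0 t=0 v=1: → [0,2); WM=−∞
i=1 t=0 v=3: → [0,2); WM=−∞
i=2 t=0 v=8: → [0,2); WM=-3
i=3 t=0 v=9: → [0,2); WM=-3
i=4 t=2 v=3: → [2,4); WM=-3
i=5 t=4 v=3: → [4,6); WM=1
i=6 t=9 v=7: → [9,11); WM=1
i=7 t=3 v=3: → [2,6); WM=1
i=8 t=9 v=1: → [9,11); WM=6
i=9 t=11 v=2: → [11,13); WM=6
i=10 t=13 v=2: → [13,15); WM=6
i=11 t=13 v=5: → [13,15); WM=10
i=12 t=13 v=7: → [13,15); WM=10
i=13 t=14 v=2: → [13,16); WM=10
i=14 t=15 v=5: → [13,17); WM=12
i=15 t=15 v=6: → [13,17); WM=12
i=16 t=16 v=3: → [13,18); WM=12
i=17 t=16 v=5: → [13,18); WM=13
i=18 t=19 v=9: → [19,21); WM=13
i=19 t=20 v=3: → [19,22); WM=13
i=20 t=20 v=6: → [19,22); WM=17
i=21 t=23 v=1: → [23,25); WM=17
i=22 t=24 v=5: → [23,26); WM=17

none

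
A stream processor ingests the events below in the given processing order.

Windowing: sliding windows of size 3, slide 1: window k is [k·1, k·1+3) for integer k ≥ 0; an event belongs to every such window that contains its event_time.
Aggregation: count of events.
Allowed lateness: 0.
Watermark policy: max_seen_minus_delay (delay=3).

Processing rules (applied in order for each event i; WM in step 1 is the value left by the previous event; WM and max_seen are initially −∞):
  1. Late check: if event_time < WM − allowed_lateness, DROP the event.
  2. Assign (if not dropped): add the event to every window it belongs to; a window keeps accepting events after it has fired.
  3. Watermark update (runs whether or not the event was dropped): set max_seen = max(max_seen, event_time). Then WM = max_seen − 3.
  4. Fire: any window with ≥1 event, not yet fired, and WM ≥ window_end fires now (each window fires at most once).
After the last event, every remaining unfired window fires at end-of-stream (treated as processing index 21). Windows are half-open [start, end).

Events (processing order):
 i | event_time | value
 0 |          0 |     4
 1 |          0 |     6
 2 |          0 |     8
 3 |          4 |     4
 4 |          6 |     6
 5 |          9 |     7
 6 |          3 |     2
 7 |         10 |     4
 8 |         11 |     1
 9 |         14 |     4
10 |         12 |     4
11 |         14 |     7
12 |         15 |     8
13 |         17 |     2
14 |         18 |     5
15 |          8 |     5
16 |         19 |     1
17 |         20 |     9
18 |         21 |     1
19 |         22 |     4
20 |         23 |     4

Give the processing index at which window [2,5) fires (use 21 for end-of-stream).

i=0 t=0 v=4: → [0,3); WM=-3
i=1 t=0 v=6: → [0,3); WM=-3
i=2 t=0 v=8: → [0,3); WM=-3
i=3 t=4 v=4: → [4,7),[3,6),[2,5); WM=1
i=4 t=6 v=6: → [6,9),[5,8),[4,7); WM=3; [0,3) fires=3
i=5 t=9 v=7: → [9,12),[8,11),[7,10); WM=6; [2,5) fires=1 [3,6) fires=1
i=6 t=3 v=2: DROP (t<6-0); WM=6
i=7 t=10 v=4: → [10,13),[9,12),[8,11); WM=7; [4,7) fires=2
i=8 t=11 v=1: → [11,14),[10,13),[9,12); WM=8; [5,8) fires=1
i=9 t=14 v=4: → [14,17),[13,16),[12,15); WM=11; [6,9) fires=1 [7,10) fires=1 [8,11) fires=2
i=10 t=12 v=4: → [12,15),[11,14),[10,13); WM=11
i=11 t=14 v=7: → [14,17),[13,16),[12,15); WM=11
i=12 t=15 v=8: → [15,18),[14,17),[13,16); WM=12; [9,12) fires=3
i=13 t=17 v=2: → [17,20),[16,19),[15,18); WM=14; [10,13) fires=3 [11,14) fires=2
i=14 t=18 v=5: → [18,21),[17,20),[16,19); WM=15; [12,15) fires=3
i=15 t=8 v=5: DROP (t<15-0); WM=15
i=16 t=19 v=1: → [19,22),[18,21),[17,20); WM=16; [13,16) fires=3
i=17 t=20 v=9: → [20,23),[19,22),[18,21); WM=17; [14,17) fires=3
i=18 t=21 v=1: → [21,24),[20,23),[19,22); WM=18; [15,18) fires=2
i=19 t=22 v=4: → [22,25),[21,24),[20,23); WM=19; [16,19) fires=2
i=20 t=23 v=4: → [23,26),[22,25),[21,24); WM=20; [17,20) fires=3

5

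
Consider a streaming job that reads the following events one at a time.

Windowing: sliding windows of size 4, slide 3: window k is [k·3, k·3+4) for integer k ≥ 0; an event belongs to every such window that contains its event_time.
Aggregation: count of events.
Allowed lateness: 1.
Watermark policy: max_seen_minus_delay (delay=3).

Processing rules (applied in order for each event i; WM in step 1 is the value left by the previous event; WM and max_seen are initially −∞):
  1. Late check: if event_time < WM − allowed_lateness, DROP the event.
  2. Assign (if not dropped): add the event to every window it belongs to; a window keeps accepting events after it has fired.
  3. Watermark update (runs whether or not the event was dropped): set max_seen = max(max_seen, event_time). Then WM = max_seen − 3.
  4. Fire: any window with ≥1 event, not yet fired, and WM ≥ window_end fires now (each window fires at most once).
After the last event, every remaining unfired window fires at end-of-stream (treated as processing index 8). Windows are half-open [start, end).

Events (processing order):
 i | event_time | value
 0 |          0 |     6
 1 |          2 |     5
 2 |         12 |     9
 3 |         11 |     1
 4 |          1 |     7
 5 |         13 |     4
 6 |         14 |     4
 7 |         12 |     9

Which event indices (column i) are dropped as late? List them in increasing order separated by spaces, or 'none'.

i=0 t=0 v=6: → [0,4); WM=-3
i=1 t=2 v=5: → [0,4); WM=-1
i=2 t=12 v=9: → [12,16),[9,13); WM=9; [0,4) fires=2
i=3 t=11 v=1: → [9,13); WM=9
i=4 t=1 v=7: DROP (t<9-1); WM=9
i=5 t=13 v=4: → [12,16); WM=10
i=6 t=14 v=4: → [12,16); WM=11
i=7 t=12 v=9: → [12,16),[9,13); WM=11

4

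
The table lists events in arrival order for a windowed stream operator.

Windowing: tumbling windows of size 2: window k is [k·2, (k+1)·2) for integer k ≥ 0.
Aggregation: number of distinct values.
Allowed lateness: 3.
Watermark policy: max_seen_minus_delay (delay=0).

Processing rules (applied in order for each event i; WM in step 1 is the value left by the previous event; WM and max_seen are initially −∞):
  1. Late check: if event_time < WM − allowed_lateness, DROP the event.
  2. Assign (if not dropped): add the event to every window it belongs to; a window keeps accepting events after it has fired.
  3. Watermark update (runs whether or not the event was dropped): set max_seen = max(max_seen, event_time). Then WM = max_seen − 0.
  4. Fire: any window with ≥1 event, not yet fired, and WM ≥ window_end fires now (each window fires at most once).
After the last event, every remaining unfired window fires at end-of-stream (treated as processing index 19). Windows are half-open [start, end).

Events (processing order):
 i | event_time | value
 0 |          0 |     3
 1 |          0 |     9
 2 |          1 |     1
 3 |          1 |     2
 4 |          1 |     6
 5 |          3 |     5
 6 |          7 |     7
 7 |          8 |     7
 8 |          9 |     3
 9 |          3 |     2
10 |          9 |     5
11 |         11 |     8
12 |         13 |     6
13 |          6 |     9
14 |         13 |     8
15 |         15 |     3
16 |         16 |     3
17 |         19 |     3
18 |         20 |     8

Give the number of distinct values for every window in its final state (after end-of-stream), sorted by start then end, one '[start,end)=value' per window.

[0,2)=5 [2,4)=1 [6,8)=1 [8,10)=3 [10,12)=1 [12,14)=2 [14,16)=1 [16,18)=1 [18,20)=1 [20,22)=1

i=0 t=0 v=3: → [0,2); WM=0
i=1 t=0 v=9: → [0,2); WM=0
i=2 t=1 v=1: → [0,2); WM=1
i=3 t=1 v=2: → [0,2); WM=1
i=4 t=1 v=6: → [0,2); WM=1
i=5 t=3 v=5: → [2,4); WM=3; [0,2) fires=5
i=6 t=7 v=7: → [6,8); WM=7; [2,4) fires=1
i=7 t=8 v=7: → [8,10); WM=8; [6,8) fires=1
i=8 t=9 v=3: → [8,10); WM=9
i=9 t=3 v=2: DROP (t<9-3); WM=9
i=10 t=9 v=5: → [8,10); WM=9
i=11 t=11 v=8: → [10,12); WM=11; [8,10) fires=3
i=12 t=13 v=6: → [12,14); WM=13; [10,12) fires=1
i=13 t=6 v=9: DROP (t<13-3); WM=13
i=14 t=13 v=8: → [12,14); WM=13
i=15 t=15 v=3: → [14,16); WM=15; [12,14) fires=2
i=16 t=16 v=3: → [16,18); WM=16; [14,16) fires=1
i=17 t=19 v=3: → [18,20); WM=19; [16,18) fires=1
i=18 t=20 v=8: → [20,22); WM=20; [18,20) fires=1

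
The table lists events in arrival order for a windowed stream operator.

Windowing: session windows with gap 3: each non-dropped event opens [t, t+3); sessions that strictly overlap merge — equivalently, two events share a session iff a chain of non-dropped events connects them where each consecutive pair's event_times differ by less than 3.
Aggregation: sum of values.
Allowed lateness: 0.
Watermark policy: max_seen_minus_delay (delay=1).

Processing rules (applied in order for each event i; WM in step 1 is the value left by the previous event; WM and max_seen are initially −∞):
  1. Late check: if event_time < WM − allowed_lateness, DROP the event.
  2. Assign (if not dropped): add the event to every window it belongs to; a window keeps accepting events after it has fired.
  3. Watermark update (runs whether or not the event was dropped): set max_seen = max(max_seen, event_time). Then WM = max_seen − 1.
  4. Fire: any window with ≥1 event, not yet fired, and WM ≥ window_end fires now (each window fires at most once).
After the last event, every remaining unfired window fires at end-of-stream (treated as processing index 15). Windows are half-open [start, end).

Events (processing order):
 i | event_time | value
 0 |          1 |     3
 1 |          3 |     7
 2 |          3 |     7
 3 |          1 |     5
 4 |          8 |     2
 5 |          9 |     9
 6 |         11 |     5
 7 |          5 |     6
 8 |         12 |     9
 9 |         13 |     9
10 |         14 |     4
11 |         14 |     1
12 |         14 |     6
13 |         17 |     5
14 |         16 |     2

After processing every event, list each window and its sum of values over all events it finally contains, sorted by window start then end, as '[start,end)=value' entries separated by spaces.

[1,6)=17 [8,20)=52

i=0 t=1 v=3: → [1,4); WM=0
i=1 t=3 v=7: → [1,6); WM=2
i=2 t=3 v=7: → [1,6); WM=2
i=3 t=1 v=5: DROP (t<2-0); WM=2
i=4 t=8 v=2: → [8,11); WM=7
i=5 t=9 v=9: → [8,12); WM=8
i=6 t=11 v=5: → [8,14); WM=10
i=7 t=5 v=6: DROP (t<10-0); WM=10
i=8 t=12 v=9: → [8,15); WM=11
i=9 t=13 v=9: → [8,16); WM=12
i=10 t=14 v=4: → [8,17); WM=13
i=11 t=14 v=1: → [8,17); WM=13
i=12 t=14 v=6: → [8,17); WM=13
i=13 t=17 v=5: → [17,20); WM=16
i=14 t=16 v=2: → [8,20); WM=16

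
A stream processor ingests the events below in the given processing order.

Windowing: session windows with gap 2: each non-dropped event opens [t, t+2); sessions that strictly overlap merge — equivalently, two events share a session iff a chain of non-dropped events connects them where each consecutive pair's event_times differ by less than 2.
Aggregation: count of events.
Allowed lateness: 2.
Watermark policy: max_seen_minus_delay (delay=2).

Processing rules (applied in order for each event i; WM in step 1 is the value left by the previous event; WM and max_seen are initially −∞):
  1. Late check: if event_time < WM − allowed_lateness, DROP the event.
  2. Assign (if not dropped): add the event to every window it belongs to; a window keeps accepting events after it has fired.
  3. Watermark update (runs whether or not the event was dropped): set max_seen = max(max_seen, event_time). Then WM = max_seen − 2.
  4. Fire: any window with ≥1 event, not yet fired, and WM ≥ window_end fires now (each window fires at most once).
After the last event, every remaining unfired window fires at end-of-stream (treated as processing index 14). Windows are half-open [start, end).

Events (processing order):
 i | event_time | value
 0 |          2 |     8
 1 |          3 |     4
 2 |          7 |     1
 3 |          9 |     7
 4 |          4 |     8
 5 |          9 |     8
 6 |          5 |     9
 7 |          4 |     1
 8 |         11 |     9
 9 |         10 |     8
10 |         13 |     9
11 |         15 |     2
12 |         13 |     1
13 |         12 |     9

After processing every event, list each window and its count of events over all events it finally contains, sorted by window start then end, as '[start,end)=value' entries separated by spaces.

[2,5)=2 [5,7)=1 [7,9)=1 [9,15)=7 [15,17)=1

i=0 t=2 v=8: → [2,4); WM=0
i=1 t=3 v=4: → [2,5); WM=1
i=2 t=7 v=1: → [7,9); WM=5
i=3 t=9 v=7: → [9,11); WM=7
i=4 t=4 v=8: DROP (t<7-2); WM=7
i=5 t=9 v=8: → [9,11); WM=7
i=6 t=5 v=9: → [5,7); WM=7
i=7 t=4 v=1: DROP (t<7-2); WM=7
i=8 t=11 v=9: → [11,13); WM=9
i=9 t=10 v=8: → [9,13); WM=9
i=10 t=13 v=9: → [13,15); WM=11
i=11 t=15 v=2: → [15,17); WM=13
i=12 t=13 v=1: → [13,15); WM=13
i=13 t=12 v=9: → [9,15); WM=13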